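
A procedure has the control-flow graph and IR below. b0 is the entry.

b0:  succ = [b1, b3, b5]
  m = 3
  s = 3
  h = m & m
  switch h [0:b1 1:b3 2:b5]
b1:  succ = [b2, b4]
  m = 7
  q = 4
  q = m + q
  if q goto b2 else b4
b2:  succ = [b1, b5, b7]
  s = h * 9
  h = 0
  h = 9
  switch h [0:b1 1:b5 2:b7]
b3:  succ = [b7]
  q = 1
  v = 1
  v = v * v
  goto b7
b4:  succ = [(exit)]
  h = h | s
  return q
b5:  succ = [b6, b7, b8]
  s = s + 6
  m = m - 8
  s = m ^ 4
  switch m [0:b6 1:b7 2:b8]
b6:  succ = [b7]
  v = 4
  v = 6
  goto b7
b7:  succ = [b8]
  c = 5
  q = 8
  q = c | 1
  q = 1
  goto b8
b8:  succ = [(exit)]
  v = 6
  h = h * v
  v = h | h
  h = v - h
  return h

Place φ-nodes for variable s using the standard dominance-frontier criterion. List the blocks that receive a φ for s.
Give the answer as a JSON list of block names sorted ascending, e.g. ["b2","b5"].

idom tree: b1←b0 b2←b1 b3←b0 b4←b1 b5←b0 b6←b5 b7←b0 b8←b0
Dom∩ at merges:
  b1: preds {b0,b2}: {b0} ∩ {b0,b1,b2} = {b0}; idom=b0
  b5: preds {b0,b2}: {b0} ∩ {b0,b1,b2} = {b0}; idom=b0
  b7: preds {b2,b3,b5,b6}: {b0,b1,b2} ∩ {b0,b3} ∩ {b0,b5} ∩ {b0,b5,b6} = {b0}; idom=b0
  b8: preds {b5,b7}: {b0,b5} ∩ {b0,b7} = {b0}; idom=b0

DF walk-up:
  b1←b0: walk · to b0
  b1←b2: walk b2→b1 to b0
  b5←b0: walk · to b0
  b5←b2: walk b2→b1 to b0
  b7←b2: walk b2→b1 to b0
  b7←b3: walk b3 to b0
  b7←b5: walk b5 to b0
  b7←b6: walk b6→b5 to b0
  b8←b5: walk b5 to b0
  b8←b7: walk b7 to b0
  b0: DF=∅
  b1: DF={b1,b5,b7}
  b2: DF={b1,b5,b7}
  b3: DF={b7}
  b4: DF=∅
  b5: DF={b7,b8}
  b6: DF={b7}
  b7: DF={b8}
  b8: DF=∅

φ for s: defs {b0,b2,b5}
  DF⁺ = {b1,b5,b7,b8}

Answer: ["b1", "b5", "b7", "b8"]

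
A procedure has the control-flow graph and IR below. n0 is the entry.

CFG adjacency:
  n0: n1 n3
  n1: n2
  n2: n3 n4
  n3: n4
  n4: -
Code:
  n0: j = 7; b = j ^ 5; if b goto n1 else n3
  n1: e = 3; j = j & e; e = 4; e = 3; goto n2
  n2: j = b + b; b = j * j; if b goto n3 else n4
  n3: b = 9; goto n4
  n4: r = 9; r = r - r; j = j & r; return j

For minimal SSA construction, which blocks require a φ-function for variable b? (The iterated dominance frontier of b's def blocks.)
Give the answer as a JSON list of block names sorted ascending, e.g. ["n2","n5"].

idom tree: n1←n0 n2←n1 n3←n0 n4←n0
Dom∩ at merges:
  n3: preds {n0,n2}: {n0} ∩ {n0,n1,n2} = {n0}; idom=n0
  n4: preds {n2,n3}: {n0,n1,n2} ∩ {n0,n3} = {n0}; idom=n0

DF derivation:
  join n3 pred n0: · stop@n0
  join n3 pred n2: n2→n1 stop@n0
  join n4 pred n2: n2→n1 stop@n0
  join n4 pred n3: n3 stop@n0
  n0 → ∅
  n1 → {n3,n4}
  n2 → {n3,n4}
  n3 → {n4}
  n4 → ∅

φ for b: defs {n0,n2,n3}
  DF⁺ = {n3,n4}

Answer: ["n3", "n4"]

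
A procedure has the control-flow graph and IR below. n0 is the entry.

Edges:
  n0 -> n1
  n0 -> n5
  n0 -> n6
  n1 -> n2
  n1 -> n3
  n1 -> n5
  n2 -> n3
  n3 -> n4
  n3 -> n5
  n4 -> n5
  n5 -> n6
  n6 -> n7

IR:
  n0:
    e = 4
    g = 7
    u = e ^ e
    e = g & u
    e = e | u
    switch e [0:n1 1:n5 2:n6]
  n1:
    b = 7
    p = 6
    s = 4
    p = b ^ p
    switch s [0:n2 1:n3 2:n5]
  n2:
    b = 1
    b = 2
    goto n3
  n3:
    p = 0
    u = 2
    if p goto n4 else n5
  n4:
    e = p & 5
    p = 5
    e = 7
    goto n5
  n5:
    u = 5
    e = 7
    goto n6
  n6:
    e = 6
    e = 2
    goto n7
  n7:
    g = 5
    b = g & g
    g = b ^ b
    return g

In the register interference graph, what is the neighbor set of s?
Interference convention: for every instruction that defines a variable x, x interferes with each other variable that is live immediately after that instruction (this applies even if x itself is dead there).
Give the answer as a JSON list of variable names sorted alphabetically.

Answer: ["b", "p"]

Analysis:
Per-block:
  n0: def={e,g,u} ue=∅
  n1: def={b,p,s} ue=∅
  n2: def={b} ue=∅
  n3: def={p,u} ue=∅
  n4: def={e,p} ue={p}
  n5: def={e,u} ue=∅
  n6: def={e} ue=∅
  n7: def={b,g} ue=∅

Liveness:
  n0 li=∅ lo=∅
  n1 li=∅ lo=∅
  n2 li=∅ lo=∅
  n3 li=∅ lo={p}
  n4 li={p} lo=∅
  n5 li=∅ lo=∅
  n6 li=∅ lo=∅
  n7 li=∅ lo=∅

Conflict graph:
  b — {p,s}
  e — {g,u}
  g — {e,u}
  p — {b,s,u}
  s — {b,p}
  u — {e,g,p}

N(s) = ["b", "p"]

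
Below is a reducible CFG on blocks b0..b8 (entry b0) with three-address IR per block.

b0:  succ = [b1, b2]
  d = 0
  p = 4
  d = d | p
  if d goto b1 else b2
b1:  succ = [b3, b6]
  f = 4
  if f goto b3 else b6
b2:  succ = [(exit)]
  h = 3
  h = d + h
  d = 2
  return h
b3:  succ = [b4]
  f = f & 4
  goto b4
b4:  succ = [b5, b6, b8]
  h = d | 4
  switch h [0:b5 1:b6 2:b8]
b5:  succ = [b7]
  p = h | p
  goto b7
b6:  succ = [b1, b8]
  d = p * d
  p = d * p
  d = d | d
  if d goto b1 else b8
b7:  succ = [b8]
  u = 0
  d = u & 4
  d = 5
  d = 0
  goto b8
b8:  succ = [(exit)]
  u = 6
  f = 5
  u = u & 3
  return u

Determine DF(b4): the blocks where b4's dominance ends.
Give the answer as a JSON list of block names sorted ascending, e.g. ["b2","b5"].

idom tree: b1←b0 b2←b0 b3←b1 b4←b3 b5←b4 b6←b1 b7←b5 b8←b1
Join-block Dom:
  b1: preds {b0,b6}: {b0} ∩ {b0,b1,b6} = {b0}; idom=b0
  b6: preds {b1,b4}: {b0,b1} ∩ {b0,b1,b3,b4} = {b0,b1}; idom=b1
  b8: preds {b4,b6,b7}: {b0,b1,b3,b4} ∩ {b0,b1,b6} ∩ {b0,b1,b3,b4,b5,b7} = {b0,b1}; idom=b1

DF derivation:
  join b1 pred b0: · stop@b0
  join b1 pred b6: b6→b1 stop@b0
  join b6 pred b1: · stop@b1
  join b6 pred b4: b4→b3 stop@b1
  join b8 pred b4: b4→b3 stop@b1
  join b8 pred b6: b6 stop@b1
  join b8 pred b7: b7→b5→b4→b3 stop@b1
  DF(b0)=∅
  DF(b1)={b1}
  DF(b2)=∅
  DF(b3)={b6,b8}
  DF(b4)={b6,b8}
  DF(b5)={b8}
  DF(b6)={b1,b8}
  DF(b7)={b8}
  DF(b8)=∅

DF(b4) = ["b6", "b8"]

Answer: ["b6", "b8"]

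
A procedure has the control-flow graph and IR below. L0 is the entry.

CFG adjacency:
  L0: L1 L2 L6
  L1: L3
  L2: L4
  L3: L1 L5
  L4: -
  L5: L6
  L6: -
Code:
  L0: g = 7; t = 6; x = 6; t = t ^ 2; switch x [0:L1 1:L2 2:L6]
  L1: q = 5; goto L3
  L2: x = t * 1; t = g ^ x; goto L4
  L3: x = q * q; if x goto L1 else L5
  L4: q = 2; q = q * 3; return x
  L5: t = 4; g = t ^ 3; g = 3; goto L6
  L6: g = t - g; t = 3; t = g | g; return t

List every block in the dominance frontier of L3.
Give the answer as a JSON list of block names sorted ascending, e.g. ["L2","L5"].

Answer: ["L1", "L6"]

Derivation:
idom tree: L1←L0 L2←L0 L3←L1 L4←L2 L5←L3 L6←L0
Dom at joins:
  L1: preds {L0,L3}: {L0} ∩ {L0,L1,L3} = {L0}; idom=L0
  L6: preds {L0,L5}: {L0} ∩ {L0,L1,L3,L5} = {L0}; idom=L0

DF walk-up:
  join L1 pred L0: · stop@L0
  join L1 pred L3: L3→L1 stop@L0
  join L6 pred L0: · stop@L0
  join L6 pred L5: L5→L3→L1 stop@L0
  L0: DF=∅
  L1: DF={L1,L6}
  L2: DF=∅
  L3: DF={L1,L6}
  L4: DF=∅
  L5: DF={L6}
  L6: DF=∅

DF(L3) = ["L1", "L6"]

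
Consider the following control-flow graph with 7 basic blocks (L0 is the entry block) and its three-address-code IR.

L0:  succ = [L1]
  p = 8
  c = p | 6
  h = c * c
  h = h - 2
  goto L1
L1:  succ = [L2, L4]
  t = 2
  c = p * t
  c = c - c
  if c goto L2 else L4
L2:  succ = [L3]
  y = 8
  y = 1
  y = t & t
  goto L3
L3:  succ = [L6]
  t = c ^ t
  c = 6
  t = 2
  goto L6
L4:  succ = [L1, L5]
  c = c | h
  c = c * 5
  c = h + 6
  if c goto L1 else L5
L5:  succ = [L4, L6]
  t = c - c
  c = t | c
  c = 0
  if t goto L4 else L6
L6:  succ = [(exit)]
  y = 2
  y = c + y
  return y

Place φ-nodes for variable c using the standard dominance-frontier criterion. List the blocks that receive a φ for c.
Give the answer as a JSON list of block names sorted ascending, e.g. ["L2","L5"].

idom tree: L1←L0 L2←L1 L3←L2 L4←L1 L5←L4 L6←L1
Dom at joins:
  L1: preds {L0,L4}: {L0} ∩ {L0,L1,L4} = {L0}; idom=L0
  L4: preds {L1,L5}: {L0,L1} ∩ {L0,L1,L4,L5} = {L0,L1}; idom=L1
  L6: preds {L3,L5}: {L0,L1,L2,L3} ∩ {L0,L1,L4,L5} = {L0,L1}; idom=L1

Frontier:
  L1←L0: walk · to L0
  L1←L4: walk L4→L1 to L0
  L4←L1: walk · to L1
  L4←L5: walk L5→L4 to L1
  L6←L3: walk L3→L2 to L1
  L6←L5: walk L5→L4 to L1
  L0: DF=∅
  L1: DF={L1}
  L2: DF={L6}
  L3: DF={L6}
  L4: DF={L1,L4,L6}
  L5: DF={L4,L6}
  L6: DF=∅

φ for c: defs {L0,L1,L3,L4,L5}
  DF⁺ = {L1,L4,L6}

Answer: ["L1", "L4", "L6"]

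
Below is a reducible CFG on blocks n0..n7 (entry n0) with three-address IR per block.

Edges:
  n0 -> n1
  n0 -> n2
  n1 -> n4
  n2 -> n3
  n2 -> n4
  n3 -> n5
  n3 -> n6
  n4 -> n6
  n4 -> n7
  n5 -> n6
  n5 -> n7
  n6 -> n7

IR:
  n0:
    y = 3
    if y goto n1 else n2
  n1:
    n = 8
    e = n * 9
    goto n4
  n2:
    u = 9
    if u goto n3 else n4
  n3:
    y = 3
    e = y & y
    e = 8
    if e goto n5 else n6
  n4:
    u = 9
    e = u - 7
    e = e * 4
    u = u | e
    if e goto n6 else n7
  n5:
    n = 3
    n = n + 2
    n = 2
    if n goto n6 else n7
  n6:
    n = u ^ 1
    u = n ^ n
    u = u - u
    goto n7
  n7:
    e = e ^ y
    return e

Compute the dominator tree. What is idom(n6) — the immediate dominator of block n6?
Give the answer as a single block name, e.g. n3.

idom tree: n1←n0 n2←n0 n3←n2 n4←n0 n5←n3 n6←n0 n7←n0
Dom∩ at merges:
  n4: preds {n1,n2}: {n0,n1} ∩ {n0,n2} = {n0}; idom=n0
  n6: preds {n3,n4,n5}: {n0,n2,n3} ∩ {n0,n4} ∩ {n0,n2,n3,n5} = {n0}; idom=n0
  n7: preds {n4,n5,n6}: {n0,n4} ∩ {n0,n2,n3,n5} ∩ {n0,n6} = {n0}; idom=n0

idom(n6) = n0

Answer: n0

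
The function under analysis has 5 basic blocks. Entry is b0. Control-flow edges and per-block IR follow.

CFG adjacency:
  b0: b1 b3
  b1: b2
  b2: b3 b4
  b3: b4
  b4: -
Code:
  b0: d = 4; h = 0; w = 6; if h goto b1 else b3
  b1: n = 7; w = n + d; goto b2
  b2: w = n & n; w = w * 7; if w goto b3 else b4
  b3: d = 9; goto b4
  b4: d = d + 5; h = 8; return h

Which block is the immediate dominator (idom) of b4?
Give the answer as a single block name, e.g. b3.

Answer: b0

Working:
idom tree: b1←b0 b2←b1 b3←b0 b4←b0
Dom at joins:
  b3: preds {b0,b2}: {b0} ∩ {b0,b1,b2} = {b0}; idom=b0
  b4: preds {b2,b3}: {b0,b1,b2} ∩ {b0,b3} = {b0}; idom=b0

idom(b4) = b0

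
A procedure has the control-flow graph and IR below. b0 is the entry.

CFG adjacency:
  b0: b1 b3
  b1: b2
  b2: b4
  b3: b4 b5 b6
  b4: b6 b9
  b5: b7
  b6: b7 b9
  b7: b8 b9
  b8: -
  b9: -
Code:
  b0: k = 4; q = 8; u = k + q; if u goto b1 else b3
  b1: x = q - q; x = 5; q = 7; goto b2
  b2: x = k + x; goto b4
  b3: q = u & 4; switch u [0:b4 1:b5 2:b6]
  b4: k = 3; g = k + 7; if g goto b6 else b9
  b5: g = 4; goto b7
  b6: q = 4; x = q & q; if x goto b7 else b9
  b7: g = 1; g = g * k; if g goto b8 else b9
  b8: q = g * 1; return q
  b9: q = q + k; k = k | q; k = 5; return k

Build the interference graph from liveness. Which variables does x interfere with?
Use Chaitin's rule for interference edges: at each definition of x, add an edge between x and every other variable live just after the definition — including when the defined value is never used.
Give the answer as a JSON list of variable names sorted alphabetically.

Per-block:
  b0: {k,q,u} / ∅
  b1: {q,x} / {q}
  b2: {x} / {k,x}
  b3: {q} / {u}
  b4: {g,k} / ∅
  b5: {g} / ∅
  b6: {q,x} / ∅
  b7: {g} / {k}
  b8: {q} / {g}
  b9: {k,q} / {k,q}

Backward fixpoint:
  b0 li=∅ lo={k,q,u}
  b1 li={k,q} lo={k,q,x}
  b2 li={k,q,x} lo={q}
  b3 li={k,u} lo={k,q}
  b4 li={q} lo={k,q}
  b5 li={k,q} lo={k,q}
  b6 li={k} lo={k,q}
  b7 li={k,q} lo={g,k,q}
  b8 li={g} lo=∅
  b9 li={k,q} lo=∅

Conflict graph:
  g — {k,q}
  k — {g,q,u,x}
  q — {g,k,u,x}
  u — {k,q}
  x — {k,q}

N(x) = ["k", "q"]

Answer: ["k", "q"]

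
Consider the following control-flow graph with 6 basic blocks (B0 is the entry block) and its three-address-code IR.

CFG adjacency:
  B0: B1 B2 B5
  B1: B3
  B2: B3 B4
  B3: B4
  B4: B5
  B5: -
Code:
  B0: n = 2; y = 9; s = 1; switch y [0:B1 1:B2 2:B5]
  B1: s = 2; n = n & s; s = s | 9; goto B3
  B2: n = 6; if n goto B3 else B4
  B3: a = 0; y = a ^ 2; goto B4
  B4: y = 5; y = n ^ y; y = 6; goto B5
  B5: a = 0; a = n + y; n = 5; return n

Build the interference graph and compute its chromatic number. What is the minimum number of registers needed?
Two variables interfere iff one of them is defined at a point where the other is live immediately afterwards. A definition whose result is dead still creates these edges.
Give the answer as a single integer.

Block summaries:
  B0: def={n,s,y} ue=∅
  B1: def={n,s} ue={n}
  B2: def={n} ue=∅
  B3: def={a,y} ue=∅
  B4: def={y} ue={n}
  B5: def={a,n} ue={n,y}

Liveness:
  live B0: ∅→{n,y}
  live B1: {n}→{n}
  live B2: ∅→{n}
  live B3: {n}→{n}
  live B4: {n}→{n,y}
  live B5: {n,y}→∅

Interfere edges:
  a — {n,y}
  n — {a,s,y}
  s — {n,y}
  y — {a,n,s}

Chromatic number:
  {a,n,y} pairwise interfere (3-clique) ⇒ χ ≥ 3
  assign a→c2 n→c0 s→c2 y→c1 — no edge inside a register ⇒ χ ≤ 3
  χ = 3

Answer: 3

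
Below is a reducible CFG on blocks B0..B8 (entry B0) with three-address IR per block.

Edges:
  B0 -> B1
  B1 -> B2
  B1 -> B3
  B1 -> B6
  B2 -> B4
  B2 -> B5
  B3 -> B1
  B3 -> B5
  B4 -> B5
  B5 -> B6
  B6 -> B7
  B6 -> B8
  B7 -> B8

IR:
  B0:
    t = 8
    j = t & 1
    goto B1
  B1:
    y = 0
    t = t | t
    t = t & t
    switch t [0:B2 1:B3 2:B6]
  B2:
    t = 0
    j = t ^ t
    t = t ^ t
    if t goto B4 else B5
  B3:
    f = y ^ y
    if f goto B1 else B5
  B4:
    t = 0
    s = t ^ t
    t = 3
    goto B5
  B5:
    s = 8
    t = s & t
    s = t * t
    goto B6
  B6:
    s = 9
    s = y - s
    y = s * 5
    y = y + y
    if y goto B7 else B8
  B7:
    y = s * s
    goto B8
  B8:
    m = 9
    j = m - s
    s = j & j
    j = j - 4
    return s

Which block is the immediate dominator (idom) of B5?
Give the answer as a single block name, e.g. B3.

idom tree: B1←B0 B2←B1 B3←B1 B4←B2 B5←B1 B6←B1 B7←B6 B8←B6
Dom∩ at merges:
  B1: preds {B0,B3}: {B0} ∩ {B0,B1,B3} = {B0}; idom=B0
  B5: preds {B2,B3,B4}: {B0,B1,B2} ∩ {B0,B1,B3} ∩ {B0,B1,B2,B4} = {B0,B1}; idom=B1
  B6: preds {B1,B5}: {B0,B1} ∩ {B0,B1,B5} = {B0,B1}; idom=B1
  B8: preds {B6,B7}: {B0,B1,B6} ∩ {B0,B1,B6,B7} = {B0,B1,B6}; idom=B6

idom(B5) = B1

Answer: B1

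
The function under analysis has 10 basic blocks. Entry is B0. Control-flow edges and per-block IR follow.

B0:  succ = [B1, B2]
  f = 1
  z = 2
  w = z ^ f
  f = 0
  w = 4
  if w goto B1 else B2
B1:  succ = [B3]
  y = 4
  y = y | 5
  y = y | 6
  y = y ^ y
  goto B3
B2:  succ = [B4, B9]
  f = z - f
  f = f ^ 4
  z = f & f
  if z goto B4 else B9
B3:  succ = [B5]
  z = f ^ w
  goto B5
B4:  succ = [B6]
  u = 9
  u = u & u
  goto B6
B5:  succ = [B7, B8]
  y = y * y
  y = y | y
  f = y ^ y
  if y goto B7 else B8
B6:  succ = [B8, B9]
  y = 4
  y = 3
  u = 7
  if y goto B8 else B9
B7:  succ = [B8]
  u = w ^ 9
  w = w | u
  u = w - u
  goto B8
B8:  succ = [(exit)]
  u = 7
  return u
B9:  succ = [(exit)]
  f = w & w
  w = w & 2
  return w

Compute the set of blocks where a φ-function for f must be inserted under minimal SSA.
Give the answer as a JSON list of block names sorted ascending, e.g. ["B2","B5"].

idom tree: B1←B0 B2←B0 B3←B1 B4←B2 B5←B3 B6←B4 B7←B5 B8←B0 B9←B2
Join-block Dom:
  B8: preds {B5,B6,B7}: {B0,B1,B3,B5} ∩ {B0,B2,B4,B6} ∩ {B0,B1,B3,B5,B7} = {B0}; idom=B0
  B9: preds {B2,B6}: {B0,B2} ∩ {B0,B2,B4,B6} = {B0,B2}; idom=B2

DF walk-up:
  B8←B5: walk B5→B3→B1 to B0
  B8←B6: walk B6→B4→B2 to B0
  B8←B7: walk B7→B5→B3→B1 to B0
  B9←B2: walk · to B2
  B9←B6: walk B6→B4 to B2
  B0: DF=∅
  B1: DF={B8}
  B2: DF={B8}
  B3: DF={B8}
  B4: DF={B8,B9}
  B5: DF={B8}
  B6: DF={B8,B9}
  B7: DF={B8}
  B8: DF=∅
  B9: DF=∅

φ for f: defs {B0,B2,B5,B9}
  DF⁺ = {B8}

Answer: ["B8"]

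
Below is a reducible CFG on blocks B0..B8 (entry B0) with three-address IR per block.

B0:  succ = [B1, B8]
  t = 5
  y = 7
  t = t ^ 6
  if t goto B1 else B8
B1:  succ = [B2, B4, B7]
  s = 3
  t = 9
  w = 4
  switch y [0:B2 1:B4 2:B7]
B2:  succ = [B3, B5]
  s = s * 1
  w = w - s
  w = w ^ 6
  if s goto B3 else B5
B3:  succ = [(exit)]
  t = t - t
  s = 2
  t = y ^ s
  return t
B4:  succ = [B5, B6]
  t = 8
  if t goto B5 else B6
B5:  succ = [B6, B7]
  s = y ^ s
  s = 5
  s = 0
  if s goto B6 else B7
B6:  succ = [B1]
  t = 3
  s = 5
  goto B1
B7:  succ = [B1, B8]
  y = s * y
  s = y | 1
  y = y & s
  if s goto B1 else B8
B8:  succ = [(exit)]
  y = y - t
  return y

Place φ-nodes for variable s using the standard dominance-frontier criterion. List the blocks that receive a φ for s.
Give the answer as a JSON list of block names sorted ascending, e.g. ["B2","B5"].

idom tree: B1←B0 B2←B1 B3←B2 B4←B1 B5←B1 B6←B1 B7←B1 B8←B0
Dom at joins:
  B1: preds {B0,B6,B7}: {B0} ∩ {B0,B1,B6} ∩ {B0,B1,B7} = {B0}; idom=B0
  B5: preds {B2,B4}: {B0,B1,B2} ∩ {B0,B1,B4} = {B0,B1}; idom=B1
  B6: preds {B4,B5}: {B0,B1,B4} ∩ {B0,B1,B5} = {B0,B1}; idom=B1
  B7: preds {B1,B5}: {B0,B1} ∩ {B0,B1,B5} = {B0,B1}; idom=B1
  B8: preds {B0,B7}: {B0} ∩ {B0,B1,B7} = {B0}; idom=B0

DF derivation:
  B1←B0: walk · to B0
  B1←B6: walk B6→B1 to B0
  B1←B7: walk B7→B1 to B0
  B5←B2: walk B2 to B1
  B5←B4: walk B4 to B1
  B6←B4: walk B4 to B1
  B6←B5: walk B5 to B1
  B7←B1: walk · to B1
  B7←B5: walk B5 to B1
  B8←B0: walk · to B0
  B8←B7: walk B7→B1 to B0
  B0 → ∅
  B1 → {B1,B8}
  B2 → {B5}
  B3 → ∅
  B4 → {B5,B6}
  B5 → {B6,B7}
  B6 → {B1}
  B7 → {B1,B8}
  B8 → ∅

φ for s: defs {B1,B2,B3,B5,B6,B7}
  DF⁺ = {B1,B5,B6,B7,B8}

Answer: ["B1", "B5", "B6", "B7", "B8"]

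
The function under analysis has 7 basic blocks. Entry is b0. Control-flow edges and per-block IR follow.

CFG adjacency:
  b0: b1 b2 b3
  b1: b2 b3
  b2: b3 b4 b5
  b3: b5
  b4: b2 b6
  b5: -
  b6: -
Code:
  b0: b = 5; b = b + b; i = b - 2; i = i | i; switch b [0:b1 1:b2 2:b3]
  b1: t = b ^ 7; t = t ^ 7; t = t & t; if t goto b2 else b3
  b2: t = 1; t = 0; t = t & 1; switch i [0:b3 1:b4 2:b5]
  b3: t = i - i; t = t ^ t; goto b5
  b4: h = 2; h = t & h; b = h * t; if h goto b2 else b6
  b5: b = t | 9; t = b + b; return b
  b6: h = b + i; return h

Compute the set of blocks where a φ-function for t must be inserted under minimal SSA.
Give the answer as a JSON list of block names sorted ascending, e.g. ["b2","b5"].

Answer: ["b2", "b3", "b5"]

Analysis:
idom tree: b1←b0 b2←b0 b3←b0 b4←b2 b5←b0 b6←b4
Join-block Dom:
  b2: preds {b0,b1,b4}: {b0} ∩ {b0,b1} ∩ {b0,b2,b4} = {b0}; idom=b0
  b3: preds {b0,b1,b2}: {b0} ∩ {b0,b1} ∩ {b0,b2} = {b0}; idom=b0
  b5: preds {b2,b3}: {b0,b2} ∩ {b0,b3} = {b0}; idom=b0

DF walk-up:
  b2←b0: walk · to b0
  b2←b1: walk b1 to b0
  b2←b4: walk b4→b2 to b0
  b3←b0: walk · to b0
  b3←b1: walk b1 to b0
  b3←b2: walk b2 to b0
  b5←b2: walk b2 to b0
  b5←b3: walk b3 to b0
  DF(b0)=∅
  DF(b1)={b2,b3}
  DF(b2)={b2,b3,b5}
  DF(b3)={b5}
  DF(b4)={b2}
  DF(b5)=∅
  DF(b6)=∅

φ for t: defs {b1,b2,b3,b5}
  DF⁺ = {b2,b3,b5}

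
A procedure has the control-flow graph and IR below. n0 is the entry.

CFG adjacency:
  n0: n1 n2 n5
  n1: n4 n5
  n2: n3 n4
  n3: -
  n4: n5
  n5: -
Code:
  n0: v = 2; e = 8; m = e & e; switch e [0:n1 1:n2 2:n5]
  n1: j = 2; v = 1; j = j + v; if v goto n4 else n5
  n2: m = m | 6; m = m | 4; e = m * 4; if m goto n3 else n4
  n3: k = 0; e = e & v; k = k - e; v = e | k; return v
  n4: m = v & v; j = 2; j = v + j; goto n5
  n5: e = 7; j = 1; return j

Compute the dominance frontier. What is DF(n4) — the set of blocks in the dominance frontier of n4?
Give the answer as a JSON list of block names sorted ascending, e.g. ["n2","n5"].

idom tree: n1←n0 n2←n0 n3←n2 n4←n0 n5←n0
Dom at joins:
  n4: preds {n1,n2}: {n0,n1} ∩ {n0,n2} = {n0}; idom=n0
  n5: preds {n0,n1,n4}: {n0} ∩ {n0,n1} ∩ {n0,n4} = {n0}; idom=n0

DF derivation:
  n4←n1: walk n1 to n0
  n4←n2: walk n2 to n0
  n5←n0: walk · to n0
  n5←n1: walk n1 to n0
  n5←n4: walk n4 to n0
  n0: DF=∅
  n1: DF={n4,n5}
  n2: DF={n4}
  n3: DF=∅
  n4: DF={n5}
  n5: DF=∅

DF(n4) = ["n5"]

Answer: ["n5"]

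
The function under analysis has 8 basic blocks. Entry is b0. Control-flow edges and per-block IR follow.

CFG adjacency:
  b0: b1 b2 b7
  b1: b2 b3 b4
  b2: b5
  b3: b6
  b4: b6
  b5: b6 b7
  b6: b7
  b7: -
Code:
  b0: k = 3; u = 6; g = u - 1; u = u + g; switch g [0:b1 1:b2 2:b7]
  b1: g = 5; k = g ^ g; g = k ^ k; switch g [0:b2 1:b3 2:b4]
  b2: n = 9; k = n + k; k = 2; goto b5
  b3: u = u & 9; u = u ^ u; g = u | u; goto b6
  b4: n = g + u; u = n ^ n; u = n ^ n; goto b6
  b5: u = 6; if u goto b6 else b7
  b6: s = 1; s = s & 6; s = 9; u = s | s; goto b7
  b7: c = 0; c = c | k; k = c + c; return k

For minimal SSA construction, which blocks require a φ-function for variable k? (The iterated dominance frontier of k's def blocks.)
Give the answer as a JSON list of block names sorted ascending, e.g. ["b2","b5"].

Answer: ["b2", "b6", "b7"]

Working:
idom tree: b1←b0 b2←b0 b3←b1 b4←b1 b5←b2 b6←b0 b7←b0
Dom∩ at merges:
  b2: preds {b0,b1}: {b0} ∩ {b0,b1} = {b0}; idom=b0
  b6: preds {b3,b4,b5}: {b0,b1,b3} ∩ {b0,b1,b4} ∩ {b0,b2,b5} = {b0}; idom=b0
  b7: preds {b0,b5,b6}: {b0} ∩ {b0,b2,b5} ∩ {b0,b6} = {b0}; idom=b0

Frontier:
  join b2 pred b0: · stop@b0
  join b2 pred b1: b1 stop@b0
  join b6 pred b3: b3→b1 stop@b0
  join b6 pred b4: b4→b1 stop@b0
  join b6 pred b5: b5→b2 stop@b0
  join b7 pred b0: · stop@b0
  join b7 pred b5: b5→b2 stop@b0
  join b7 pred b6: b6 stop@b0
  DF(b0)=∅
  DF(b1)={b2,b6}
  DF(b2)={b6,b7}
  DF(b3)={b6}
  DF(b4)={b6}
  DF(b5)={b6,b7}
  DF(b6)={b7}
  DF(b7)=∅

φ for k: defs {b0,b1,b2,b7}
  DF⁺ = {b2,b6,b7}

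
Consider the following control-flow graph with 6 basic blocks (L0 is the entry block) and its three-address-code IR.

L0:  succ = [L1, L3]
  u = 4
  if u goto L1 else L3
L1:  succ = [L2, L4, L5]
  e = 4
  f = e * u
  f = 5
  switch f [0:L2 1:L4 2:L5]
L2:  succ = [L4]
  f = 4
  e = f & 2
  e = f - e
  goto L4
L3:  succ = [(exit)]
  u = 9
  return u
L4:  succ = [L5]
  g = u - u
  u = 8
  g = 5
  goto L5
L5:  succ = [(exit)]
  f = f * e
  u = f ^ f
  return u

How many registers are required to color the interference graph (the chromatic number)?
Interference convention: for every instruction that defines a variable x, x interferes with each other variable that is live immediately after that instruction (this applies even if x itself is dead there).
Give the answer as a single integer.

Per-block:
  L0: {u} / ∅
  L1: {e,f} / {u}
  L2: {e,f} / ∅
  L3: {u} / ∅
  L4: {g,u} / {u}
  L5: {f,u} / {e,f}

Live sets:
  L0: in=∅ out={u}
  L1: in={u} out={e,f,u}
  L2: in={u} out={e,f,u}
  L3: in=∅ out=∅
  L4: in={e,f,u} out={e,f}
  L5: in={e,f} out=∅

Interfere edges:
  e↔{f,g,u}
  f↔{e,g,u}
  g↔{e,f}
  u↔{e,f}

Registers:
  {e,f,g} pairwise interfere (3-clique) ⇒ χ ≥ 3
  3-colouring: R0={e}  R1={f}  R2={g,u}
  χ = 3

Answer: 3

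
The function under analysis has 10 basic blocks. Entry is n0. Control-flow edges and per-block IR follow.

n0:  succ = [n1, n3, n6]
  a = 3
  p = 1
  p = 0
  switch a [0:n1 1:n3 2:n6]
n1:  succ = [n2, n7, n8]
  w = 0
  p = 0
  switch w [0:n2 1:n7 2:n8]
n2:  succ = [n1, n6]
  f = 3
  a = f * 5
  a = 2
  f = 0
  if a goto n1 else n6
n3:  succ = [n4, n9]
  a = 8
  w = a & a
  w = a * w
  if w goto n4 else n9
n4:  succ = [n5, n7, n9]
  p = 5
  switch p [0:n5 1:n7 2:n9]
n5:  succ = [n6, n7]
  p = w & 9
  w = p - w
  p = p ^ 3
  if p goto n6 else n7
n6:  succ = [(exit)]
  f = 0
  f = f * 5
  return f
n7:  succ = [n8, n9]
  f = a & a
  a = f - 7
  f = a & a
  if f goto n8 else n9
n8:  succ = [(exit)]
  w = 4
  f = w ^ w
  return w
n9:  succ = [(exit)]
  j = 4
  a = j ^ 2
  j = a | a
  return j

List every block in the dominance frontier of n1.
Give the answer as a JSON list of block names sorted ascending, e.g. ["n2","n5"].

Answer: ["n1", "n6", "n7", "n8"]

Analysis:
idom tree: n1←n0 n2←n1 n3←n0 n4←n3 n5←n4 n6←n0 n7←n0 n8←n0 n9←n0
Dom∩ at merges:
  n1: preds {n0,n2}: {n0} ∩ {n0,n1,n2} = {n0}; idom=n0
  n6: preds {n0,n2,n5}: {n0} ∩ {n0,n1,n2} ∩ {n0,n3,n4,n5} = {n0}; idom=n0
  n7: preds {n1,n4,n5}: {n0,n1} ∩ {n0,n3,n4} ∩ {n0,n3,n4,n5} = {n0}; idom=n0
  n8: preds {n1,n7}: {n0,n1} ∩ {n0,n7} = {n0}; idom=n0
  n9: preds {n3,n4,n7}: {n0,n3} ∩ {n0,n3,n4} ∩ {n0,n7} = {n0}; idom=n0

Frontier:
  n1←n0: walk · to n0
  n1←n2: walk n2→n1 to n0
  n6←n0: walk · to n0
  n6←n2: walk n2→n1 to n0
  n6←n5: walk n5→n4→n3 to n0
  n7←n1: walk n1 to n0
  n7←n4: walk n4→n3 to n0
  n7←n5: walk n5→n4→n3 to n0
  n8←n1: walk n1 to n0
  n8←n7: walk n7 to n0
  n9←n3: walk n3 to n0
  n9←n4: walk n4→n3 to n0
  n9←n7: walk n7 to n0
  DF(n0)=∅
  DF(n1)={n1,n6,n7,n8}
  DF(n2)={n1,n6}
  DF(n3)={n6,n7,n9}
  DF(n4)={n6,n7,n9}
  DF(n5)={n6,n7}
  DF(n6)=∅
  DF(n7)={n8,n9}
  DF(n8)=∅
  DF(n9)=∅

DF(n1) = ["n1", "n6", "n7", "n8"]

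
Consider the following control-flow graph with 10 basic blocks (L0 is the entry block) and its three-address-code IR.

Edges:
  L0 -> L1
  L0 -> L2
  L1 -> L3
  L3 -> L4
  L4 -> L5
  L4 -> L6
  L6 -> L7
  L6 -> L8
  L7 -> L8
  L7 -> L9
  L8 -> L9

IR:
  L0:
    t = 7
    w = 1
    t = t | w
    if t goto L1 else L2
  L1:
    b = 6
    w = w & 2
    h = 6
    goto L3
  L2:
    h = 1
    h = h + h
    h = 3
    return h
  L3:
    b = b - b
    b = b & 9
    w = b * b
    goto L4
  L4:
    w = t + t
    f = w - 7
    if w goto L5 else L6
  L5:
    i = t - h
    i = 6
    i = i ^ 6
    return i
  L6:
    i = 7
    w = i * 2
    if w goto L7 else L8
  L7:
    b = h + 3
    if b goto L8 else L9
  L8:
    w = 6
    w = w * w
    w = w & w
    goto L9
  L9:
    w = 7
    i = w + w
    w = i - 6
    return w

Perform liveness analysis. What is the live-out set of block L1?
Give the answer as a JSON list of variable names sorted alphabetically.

Answer: ["b", "h", "t"]

Working:
Block summaries:
  L0: {t,w} / ∅
  L1: {b,h,w} / {w}
  L2: {h} / ∅
  L3: {b,w} / {b}
  L4: {f,w} / {t}
  L5: {i} / {h,t}
  L6: {i,w} / ∅
  L7: {b} / {h}
  L8: {w} / ∅
  L9: {i,w} / ∅

Live sets:
  live L0: ∅→{t,w}
  live L1: {t,w}→{b,h,t}
  live L2: ∅→∅
  live L3: {b,h,t}→{h,t}
  live L4: {h,t}→{h,t}
  live L5: {h,t}→∅
  live L6: {h}→{h}
  live L7: {h}→∅
  live L8: ∅→∅
  live L9: ∅→∅

live-out(L1) = ["b", "h", "t"]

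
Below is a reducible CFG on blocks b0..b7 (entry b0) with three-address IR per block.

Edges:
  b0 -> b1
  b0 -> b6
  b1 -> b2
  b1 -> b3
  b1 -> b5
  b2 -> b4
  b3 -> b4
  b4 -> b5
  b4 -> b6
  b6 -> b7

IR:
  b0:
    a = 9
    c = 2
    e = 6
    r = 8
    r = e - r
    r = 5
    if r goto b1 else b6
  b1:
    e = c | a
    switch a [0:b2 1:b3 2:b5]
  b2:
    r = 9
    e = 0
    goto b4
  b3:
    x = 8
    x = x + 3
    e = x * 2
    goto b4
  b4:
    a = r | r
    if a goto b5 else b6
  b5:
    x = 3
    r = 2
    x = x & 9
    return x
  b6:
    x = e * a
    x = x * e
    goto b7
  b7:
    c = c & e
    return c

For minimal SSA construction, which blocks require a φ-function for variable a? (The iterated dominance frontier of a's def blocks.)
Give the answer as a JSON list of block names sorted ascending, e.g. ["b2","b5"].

Answer: ["b5", "b6"]

Analysis:
idom tree: b1←b0 b2←b1 b3←b1 b4←b1 b5←b1 b6←b0 b7←b6
Dom at joins:
  b4: preds {b2,b3}: {b0,b1,b2} ∩ {b0,b1,b3} = {b0,b1}; idom=b1
  b5: preds {b1,b4}: {b0,b1} ∩ {b0,b1,b4} = {b0,b1}; idom=b1
  b6: preds {b0,b4}: {b0} ∩ {b0,b1,b4} = {b0}; idom=b0

Frontier:
  b4←b2: walk b2 to b1
  b4←b3: walk b3 to b1
  b5←b1: walk · to b1
  b5←b4: walk b4 to b1
  b6←b0: walk · to b0
  b6←b4: walk b4→b1 to b0
  DF(b0)=∅
  DF(b1)={b6}
  DF(b2)={b4}
  DF(b3)={b4}
  DF(b4)={b5,b6}
  DF(b5)=∅
  DF(b6)=∅
  DF(b7)=∅

φ for a: defs {b0,b4}
  DF⁺ = {b5,b6}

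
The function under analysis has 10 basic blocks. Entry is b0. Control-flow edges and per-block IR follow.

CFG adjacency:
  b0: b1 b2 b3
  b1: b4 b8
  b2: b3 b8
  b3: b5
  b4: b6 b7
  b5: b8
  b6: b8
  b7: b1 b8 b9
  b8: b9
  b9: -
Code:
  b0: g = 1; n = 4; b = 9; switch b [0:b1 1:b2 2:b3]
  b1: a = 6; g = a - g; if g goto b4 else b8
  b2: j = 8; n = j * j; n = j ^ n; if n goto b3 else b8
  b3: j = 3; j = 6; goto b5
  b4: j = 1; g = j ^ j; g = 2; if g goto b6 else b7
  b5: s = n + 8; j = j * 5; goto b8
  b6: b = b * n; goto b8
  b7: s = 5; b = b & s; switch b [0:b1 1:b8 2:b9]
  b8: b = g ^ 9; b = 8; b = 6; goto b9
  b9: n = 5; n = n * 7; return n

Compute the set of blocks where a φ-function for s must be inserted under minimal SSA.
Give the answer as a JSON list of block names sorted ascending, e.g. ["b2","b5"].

idom tree: b1←b0 b2←b0 b3←b0 b4←b1 b5←b3 b6←b4 b7←b4 b8←b0 b9←b0
Join-block Dom:
  b1: preds {b0,b7}: {b0} ∩ {b0,b1,b4,b7} = {b0}; idom=b0
  b3: preds {b0,b2}: {b0} ∩ {b0,b2} = {b0}; idom=b0
  b8: preds {b1,b2,b5,b6,b7}: {b0,b1} ∩ {b0,b2} ∩ {b0,b3,b5} ∩ {b0,b1,b4,b6} ∩ {b0,b1,b4,b7} = {b0}; idom=b0
  b9: preds {b7,b8}: {b0,b1,b4,b7} ∩ {b0,b8} = {b0}; idom=b0

DF walk-up:
  join b1 pred b0: · stop@b0
  join b1 pred b7: b7→b4→b1 stop@b0
  join b3 pred b0: · stop@b0
  join b3 pred b2: b2 stop@b0
  join b8 pred b1: b1 stop@b0
  join b8 pred b2: b2 stop@b0
  join b8 pred b5: b5→b3 stop@b0
  join b8 pred b6: b6→b4→b1 stop@b0
  join b8 pred b7: b7→b4→b1 stop@b0
  join b9 pred b7: b7→b4→b1 stop@b0
  join b9 pred b8: b8 stop@b0
  DF(b0)=∅
  DF(b1)={b1,b8,b9}
  DF(b2)={b3,b8}
  DF(b3)={b8}
  DF(b4)={b1,b8,b9}
  DF(b5)={b8}
  DF(b6)={b8}
  DF(b7)={b1,b8,b9}
  DF(b8)={b9}
  DF(b9)=∅

φ for s: defs {b5,b7}
  DF⁺ = {b1,b8,b9}

Answer: ["b1", "b8", "b9"]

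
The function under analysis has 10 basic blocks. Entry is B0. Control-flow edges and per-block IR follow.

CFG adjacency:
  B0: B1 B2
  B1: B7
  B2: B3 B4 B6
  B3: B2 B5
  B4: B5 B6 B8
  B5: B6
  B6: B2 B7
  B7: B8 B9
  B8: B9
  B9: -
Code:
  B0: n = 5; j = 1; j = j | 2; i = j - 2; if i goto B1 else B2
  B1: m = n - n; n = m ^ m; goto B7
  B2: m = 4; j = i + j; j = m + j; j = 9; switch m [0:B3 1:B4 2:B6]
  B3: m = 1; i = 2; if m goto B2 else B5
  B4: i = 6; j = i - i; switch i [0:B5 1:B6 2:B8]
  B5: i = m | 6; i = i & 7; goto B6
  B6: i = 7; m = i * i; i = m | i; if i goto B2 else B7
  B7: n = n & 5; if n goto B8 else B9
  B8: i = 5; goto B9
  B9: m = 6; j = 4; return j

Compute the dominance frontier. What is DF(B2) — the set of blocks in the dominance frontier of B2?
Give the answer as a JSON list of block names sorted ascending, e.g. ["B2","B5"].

idom tree: B1←B0 B2←B0 B3←B2 B4←B2 B5←B2 B6←B2 B7←B0 B8←B0 B9←B0
Join-block Dom:
  B2: preds {B0,B3,B6}: {B0} ∩ {B0,B2,B3} ∩ {B0,B2,B6} = {B0}; idom=B0
  B5: preds {B3,B4}: {B0,B2,B3} ∩ {B0,B2,B4} = {B0,B2}; idom=B2
  B6: preds {B2,B4,B5}: {B0,B2} ∩ {B0,B2,B4} ∩ {B0,B2,B5} = {B0,B2}; idom=B2
  B7: preds {B1,B6}: {B0,B1} ∩ {B0,B2,B6} = {B0}; idom=B0
  B8: preds {B4,B7}: {B0,B2,B4} ∩ {B0,B7} = {B0}; idom=B0
  B9: preds {B7,B8}: {B0,B7} ∩ {B0,B8} = {B0}; idom=B0

Frontier:
  join B2 pred B0: · stop@B0
  join B2 pred B3: B3→B2 stop@B0
  join B2 pred B6: B6→B2 stop@B0
  join B5 pred B3: B3 stop@B2
  join B5 pred B4: B4 stop@B2
  join B6 pred B2: · stop@B2
  join B6 pred B4: B4 stop@B2
  join B6 pred B5: B5 stop@B2
  join B7 pred B1: B1 stop@B0
  join B7 pred B6: B6→B2 stop@B0
  join B8 pred B4: B4→B2 stop@B0
  join B8 pred B7: B7 stop@B0
  join B9 pred B7: B7 stop@B0
  join B9 pred B8: B8 stop@B0
  B0: DF=∅
  B1: DF={B7}
  B2: DF={B2,B7,B8}
  B3: DF={B2,B5}
  B4: DF={B5,B6,B8}
  B5: DF={B6}
  B6: DF={B2,B7}
  B7: DF={B8,B9}
  B8: DF={B9}
  B9: DF=∅

DF(B2) = ["B2", "B7", "B8"]

Answer: ["B2", "B7", "B8"]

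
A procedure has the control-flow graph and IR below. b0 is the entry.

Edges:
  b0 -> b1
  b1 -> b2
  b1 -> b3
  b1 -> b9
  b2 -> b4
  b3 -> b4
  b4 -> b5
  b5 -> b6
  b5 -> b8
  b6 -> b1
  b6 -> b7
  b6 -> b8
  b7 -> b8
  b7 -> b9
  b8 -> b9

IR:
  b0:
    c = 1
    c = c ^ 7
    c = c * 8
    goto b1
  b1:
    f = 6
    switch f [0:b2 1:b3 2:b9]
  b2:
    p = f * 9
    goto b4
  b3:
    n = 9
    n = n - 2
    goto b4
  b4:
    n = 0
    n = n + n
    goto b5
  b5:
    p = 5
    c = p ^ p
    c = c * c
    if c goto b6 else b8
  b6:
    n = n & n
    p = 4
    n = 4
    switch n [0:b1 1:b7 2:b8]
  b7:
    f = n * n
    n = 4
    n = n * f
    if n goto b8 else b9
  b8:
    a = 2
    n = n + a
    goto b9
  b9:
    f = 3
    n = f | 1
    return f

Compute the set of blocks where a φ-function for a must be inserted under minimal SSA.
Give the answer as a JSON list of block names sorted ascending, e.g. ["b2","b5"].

Answer: ["b9"]

Analysis:
idom tree: b1←b0 b2←b1 b3←b1 b4←b1 b5←b4 b6←b5 b7←b6 b8←b5 b9←b1
Dom at joins:
  b1: preds {b0,b6}: {b0} ∩ {b0,b1,b4,b5,b6} = {b0}; idom=b0
  b4: preds {b2,b3}: {b0,b1,b2} ∩ {b0,b1,b3} = {b0,b1}; idom=b1
  b8: preds {b5,b6,b7}: {b0,b1,b4,b5} ∩ {b0,b1,b4,b5,b6} ∩ {b0,b1,b4,b5,b6,b7} = {b0,b1,b4,b5}; idom=b5
  b9: preds {b1,b7,b8}: {b0,b1} ∩ {b0,b1,b4,b5,b6,b7} ∩ {b0,b1,b4,b5,b8} = {b0,b1}; idom=b1

DF walk-up:
  b1←b0: walk · to b0
  b1←b6: walk b6→b5→b4→b1 to b0
  b4←b2: walk b2 to b1
  b4←b3: walk b3 to b1
  b8←b5: walk · to b5
  b8←b6: walk b6 to b5
  b8←b7: walk b7→b6 to b5
  b9←b1: walk · to b1
  b9←b7: walk b7→b6→b5→b4 to b1
  b9←b8: walk b8→b5→b4 to b1
  b0 → ∅
  b1 → {b1}
  b2 → {b4}
  b3 → {b4}
  b4 → {b1,b9}
  b5 → {b1,b9}
  b6 → {b1,b8,b9}
  b7 → {b8,b9}
  b8 → {b9}
  b9 → ∅

φ for a: defs {b8}
  DF⁺ = {b9}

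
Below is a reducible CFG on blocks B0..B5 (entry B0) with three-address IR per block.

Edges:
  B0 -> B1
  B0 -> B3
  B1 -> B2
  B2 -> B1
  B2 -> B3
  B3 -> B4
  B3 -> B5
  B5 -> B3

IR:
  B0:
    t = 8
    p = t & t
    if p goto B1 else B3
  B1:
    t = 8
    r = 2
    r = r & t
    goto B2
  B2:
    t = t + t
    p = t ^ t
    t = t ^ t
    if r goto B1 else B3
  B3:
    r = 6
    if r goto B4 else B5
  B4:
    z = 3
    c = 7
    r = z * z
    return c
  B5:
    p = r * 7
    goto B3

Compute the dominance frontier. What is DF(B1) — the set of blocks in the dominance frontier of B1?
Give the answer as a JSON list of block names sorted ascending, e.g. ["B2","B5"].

idom tree: B1←B0 B2←B1 B3←B0 B4←B3 B5←B3
Dom∩ at merges:
  B1: preds {B0,B2}: {B0} ∩ {B0,B1,B2} = {B0}; idom=B0
  B3: preds {B0,B2,B5}: {B0} ∩ {B0,B1,B2} ∩ {B0,B3,B5} = {B0}; idom=B0

DF walk-up:
  join B1 pred B0: · stop@B0
  join B1 pred B2: B2→B1 stop@B0
  join B3 pred B0: · stop@B0
  join B3 pred B2: B2→B1 stop@B0
  join B3 pred B5: B5→B3 stop@B0
  B0 → ∅
  B1 → {B1,B3}
  B2 → {B1,B3}
  B3 → {B3}
  B4 → ∅
  B5 → {B3}

DF(B1) = ["B1", "B3"]

Answer: ["B1", "B3"]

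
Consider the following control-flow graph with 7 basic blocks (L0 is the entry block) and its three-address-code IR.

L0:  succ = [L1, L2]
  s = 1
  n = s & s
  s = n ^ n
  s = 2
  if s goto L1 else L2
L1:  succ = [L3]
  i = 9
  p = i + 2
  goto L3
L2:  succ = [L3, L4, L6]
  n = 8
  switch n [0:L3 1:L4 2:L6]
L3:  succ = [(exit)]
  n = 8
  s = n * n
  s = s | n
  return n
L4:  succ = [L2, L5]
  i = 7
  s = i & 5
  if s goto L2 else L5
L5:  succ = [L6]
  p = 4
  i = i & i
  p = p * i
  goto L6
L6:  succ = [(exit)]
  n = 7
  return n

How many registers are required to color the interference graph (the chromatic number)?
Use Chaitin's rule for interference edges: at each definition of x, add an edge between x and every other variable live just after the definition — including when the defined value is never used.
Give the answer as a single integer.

def/use:
  L0: def={n,s} ue=∅
  L1: def={i,p} ue=∅
  L2: def={n} ue=∅
  L3: def={n,s} ue=∅
  L4: def={i,s} ue=∅
  L5: def={i,p} ue={i}
  L6: def={n} ue=∅

Liveness:
  live L0: ∅→∅
  live L1: ∅→∅
  live L2: ∅→∅
  live L3: ∅→∅
  live L4: ∅→{i}
  live L5: {i}→∅
  live L6: ∅→∅

Conflict graph:
  i↔{p,s}
  n↔{s}
  p↔{i}
  s↔{i,n}

Colouring:
  lower bound: {i,p} mutually conflict ⇒ χ ≥ 2
  2-colouring: R0={i,n}  R1={p,s}
  χ = 2

Answer: 2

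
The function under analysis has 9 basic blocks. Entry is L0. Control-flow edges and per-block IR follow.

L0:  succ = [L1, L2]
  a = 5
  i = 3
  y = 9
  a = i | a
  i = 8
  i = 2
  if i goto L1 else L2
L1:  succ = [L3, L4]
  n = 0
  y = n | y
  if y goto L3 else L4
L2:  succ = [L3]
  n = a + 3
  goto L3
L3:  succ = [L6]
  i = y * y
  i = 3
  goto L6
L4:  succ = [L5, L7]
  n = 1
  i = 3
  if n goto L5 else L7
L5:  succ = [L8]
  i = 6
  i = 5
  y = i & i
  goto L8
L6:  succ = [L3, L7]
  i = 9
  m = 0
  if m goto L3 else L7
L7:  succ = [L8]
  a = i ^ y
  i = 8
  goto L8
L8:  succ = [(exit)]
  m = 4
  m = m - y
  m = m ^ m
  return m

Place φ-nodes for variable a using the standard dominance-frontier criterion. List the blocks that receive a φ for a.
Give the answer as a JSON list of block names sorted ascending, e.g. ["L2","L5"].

Answer: ["L8"]

Analysis:
idom tree: L1←L0 L2←L0 L3←L0 L4←L1 L5←L4 L6←L3 L7←L0 L8←L0
Dom at joins:
  L3: preds {L1,L2,L6}: {L0,L1} ∩ {L0,L2} ∩ {L0,L3,L6} = {L0}; idom=L0
  L7: preds {L4,L6}: {L0,L1,L4} ∩ {L0,L3,L6} = {L0}; idom=L0
  L8: preds {L5,L7}: {L0,L1,L4,L5} ∩ {L0,L7} = {L0}; idom=L0

Frontier:
  join L3 pred L1: L1 stop@L0
  join L3 pred L2: L2 stop@L0
  join L3 pred L6: L6→L3 stop@L0
  join L7 pred L4: L4→L1 stop@L0
  join L7 pred L6: L6→L3 stop@L0
  join L8 pred L5: L5→L4→L1 stop@L0
  join L8 pred L7: L7 stop@L0
  DF(L0)=∅
  DF(L1)={L3,L7,L8}
  DF(L2)={L3}
  DF(L3)={L3,L7}
  DF(L4)={L7,L8}
  DF(L5)={L8}
  DF(L6)={L3,L7}
  DF(L7)={L8}
  DF(L8)=∅

φ for a: defs {L0,L7}
  DF⁺ = {L8}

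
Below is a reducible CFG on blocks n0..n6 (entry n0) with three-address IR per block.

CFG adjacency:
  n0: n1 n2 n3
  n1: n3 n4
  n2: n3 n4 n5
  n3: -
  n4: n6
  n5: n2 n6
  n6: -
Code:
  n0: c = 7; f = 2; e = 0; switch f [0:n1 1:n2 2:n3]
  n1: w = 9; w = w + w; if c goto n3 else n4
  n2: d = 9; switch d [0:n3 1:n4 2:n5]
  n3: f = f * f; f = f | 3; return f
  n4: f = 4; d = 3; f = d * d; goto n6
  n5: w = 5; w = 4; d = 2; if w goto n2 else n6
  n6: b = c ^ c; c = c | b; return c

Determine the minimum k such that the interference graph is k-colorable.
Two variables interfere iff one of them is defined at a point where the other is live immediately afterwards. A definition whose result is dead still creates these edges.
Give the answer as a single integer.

Block summaries:
  n0: def={c,e,f} ue=∅
  n1: def={w} ue={c}
  n2: def={d} ue=∅
  n3: def={f} ue={f}
  n4: def={d,f} ue=∅
  n5: def={d,w} ue=∅
  n6: def={b,c} ue={c}

Liveness:
  live n0: ∅→{c,f}
  live n1: {c,f}→{c,f}
  live n2: {c,f}→{c,f}
  live n3: {f}→∅
  live n4: {c}→{c}
  live n5: {c,f}→{c,f}
  live n6: {c}→∅

Interfere edges:
  b: {c}
  c: {b,d,e,f,w}
  d: {c,f,w}
  e: {c,f}
  f: {c,d,e,w}
  w: {c,d,f}

Registers:
  lower bound: {c,d,f,w} mutually conflict ⇒ χ ≥ 4
  4-colouring: r0={c}  r1={b,f}  r2={d,e}  r3={w}
  χ = 4

Answer: 4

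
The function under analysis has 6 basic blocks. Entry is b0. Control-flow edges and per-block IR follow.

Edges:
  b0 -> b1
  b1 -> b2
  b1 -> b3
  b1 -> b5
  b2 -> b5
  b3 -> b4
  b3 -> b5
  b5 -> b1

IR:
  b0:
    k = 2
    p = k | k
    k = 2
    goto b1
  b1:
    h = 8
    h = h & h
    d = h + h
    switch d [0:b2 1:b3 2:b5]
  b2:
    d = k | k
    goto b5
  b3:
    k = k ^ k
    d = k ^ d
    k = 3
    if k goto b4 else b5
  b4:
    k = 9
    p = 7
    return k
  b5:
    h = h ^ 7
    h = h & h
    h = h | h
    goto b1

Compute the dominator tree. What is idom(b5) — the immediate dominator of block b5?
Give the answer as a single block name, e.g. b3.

Answer: b1

Working:
idom tree: b1←b0 b2←b1 b3←b1 b4←b3 b5←b1
Dom∩ at merges:
  b1: preds {b0,b5}: {b0} ∩ {b0,b1,b5} = {b0}; idom=b0
  b5: preds {b1,b2,b3}: {b0,b1} ∩ {b0,b1,b2} ∩ {b0,b1,b3} = {b0,b1}; idom=b1

idom(b5) = b1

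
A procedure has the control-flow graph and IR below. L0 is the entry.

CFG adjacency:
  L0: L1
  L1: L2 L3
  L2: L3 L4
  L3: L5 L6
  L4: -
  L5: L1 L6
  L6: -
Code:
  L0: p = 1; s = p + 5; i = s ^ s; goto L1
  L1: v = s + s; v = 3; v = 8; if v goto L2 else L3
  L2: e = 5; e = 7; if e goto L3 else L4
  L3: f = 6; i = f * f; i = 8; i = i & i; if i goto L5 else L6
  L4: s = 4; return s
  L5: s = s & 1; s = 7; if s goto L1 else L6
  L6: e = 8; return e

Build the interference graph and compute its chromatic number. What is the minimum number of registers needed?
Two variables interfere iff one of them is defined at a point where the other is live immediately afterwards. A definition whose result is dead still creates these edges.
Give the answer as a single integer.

Answer: 2

Analysis:
Block summaries:
  L0 def {i,p,s} use ∅
  L1 def {v} use {s}
  L2 def {e} use ∅
  L3 def {f,i} use ∅
  L4 def {s} use ∅
  L5 def {s} use {s}
  L6 def {e} use ∅

Backward fixpoint:
  L0 li=∅ lo={s}
  L1 li={s} lo={s}
  L2 li={s} lo={s}
  L3 li={s} lo={s}
  L4 li=∅ lo=∅
  L5 li={s} lo={s}
  L6 li=∅ lo=∅

Conflict graph:
  e: {s}
  f: {s}
  i: {s}
  p: ∅
  s: {e,f,i,v}
  v: {s}

Registers:
  clique {e,s} ⇒ need ≥ 2
  assign e→R1 f→R1 i→R1 p→R0 s→R0 v→R1 — no edge inside a register ⇒ χ ≤ 2
  χ = 2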